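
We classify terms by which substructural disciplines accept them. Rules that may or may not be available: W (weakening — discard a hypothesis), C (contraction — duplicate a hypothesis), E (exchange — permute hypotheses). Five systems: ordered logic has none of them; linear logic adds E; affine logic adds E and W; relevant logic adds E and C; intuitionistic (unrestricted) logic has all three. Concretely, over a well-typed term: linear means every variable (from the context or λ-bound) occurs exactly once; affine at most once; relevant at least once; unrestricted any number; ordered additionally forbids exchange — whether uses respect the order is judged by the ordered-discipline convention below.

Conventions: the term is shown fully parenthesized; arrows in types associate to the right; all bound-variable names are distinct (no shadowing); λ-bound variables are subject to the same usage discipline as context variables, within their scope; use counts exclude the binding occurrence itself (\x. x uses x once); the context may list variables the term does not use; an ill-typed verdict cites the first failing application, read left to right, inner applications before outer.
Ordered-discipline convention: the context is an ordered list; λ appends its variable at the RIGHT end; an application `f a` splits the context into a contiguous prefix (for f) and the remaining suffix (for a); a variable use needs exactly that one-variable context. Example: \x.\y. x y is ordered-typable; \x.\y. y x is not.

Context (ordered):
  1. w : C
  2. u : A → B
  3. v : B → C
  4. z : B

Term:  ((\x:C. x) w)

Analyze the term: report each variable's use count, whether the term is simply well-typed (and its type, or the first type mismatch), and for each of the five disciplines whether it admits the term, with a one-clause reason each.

usage: w: 1; u: 0; v: 0; z: 0; x (λ-bound): 1
order of uses: x, w
typing: the term checks, with type C
ordered: ✗, u, v, z left unused
linear: ✗, u, v, z left unused
affine: ✓, w, u, v, z, x: no repeats, contraction unneeded
relevant: ✗, u, v, z left unused
unrestricted: ✓, simply typable at C; W, C, E all held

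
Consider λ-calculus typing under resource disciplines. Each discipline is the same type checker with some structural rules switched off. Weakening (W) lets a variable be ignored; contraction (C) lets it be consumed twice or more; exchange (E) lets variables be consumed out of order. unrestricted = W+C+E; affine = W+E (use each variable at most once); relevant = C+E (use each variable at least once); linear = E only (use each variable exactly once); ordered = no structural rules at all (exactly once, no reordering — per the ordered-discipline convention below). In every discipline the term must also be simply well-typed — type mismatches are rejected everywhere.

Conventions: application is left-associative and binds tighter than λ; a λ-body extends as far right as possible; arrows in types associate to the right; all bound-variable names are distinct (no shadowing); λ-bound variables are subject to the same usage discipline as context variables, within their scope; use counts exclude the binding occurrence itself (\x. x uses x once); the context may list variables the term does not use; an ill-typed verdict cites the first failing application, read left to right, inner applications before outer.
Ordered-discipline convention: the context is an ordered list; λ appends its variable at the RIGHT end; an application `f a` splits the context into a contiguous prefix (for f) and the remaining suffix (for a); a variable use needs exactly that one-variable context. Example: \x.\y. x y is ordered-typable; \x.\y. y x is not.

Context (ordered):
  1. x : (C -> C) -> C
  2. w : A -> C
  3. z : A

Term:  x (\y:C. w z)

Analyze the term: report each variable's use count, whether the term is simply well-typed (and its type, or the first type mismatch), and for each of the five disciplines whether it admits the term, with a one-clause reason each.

use counts: x: 1×; w: 1×; z: 1×; y (bound): 0×
use order (left to right): x, w, z
typing: the term checks, with type C
ordered: ✗ — y never used (weakening)
linear: ✗ — y never used (weakening)
affine: ✓ — no duplicate uses among x, w, z, y
relevant: ✗ — y never used (weakening)
unrestricted: ✓ — simply typable at C; W, C, E all held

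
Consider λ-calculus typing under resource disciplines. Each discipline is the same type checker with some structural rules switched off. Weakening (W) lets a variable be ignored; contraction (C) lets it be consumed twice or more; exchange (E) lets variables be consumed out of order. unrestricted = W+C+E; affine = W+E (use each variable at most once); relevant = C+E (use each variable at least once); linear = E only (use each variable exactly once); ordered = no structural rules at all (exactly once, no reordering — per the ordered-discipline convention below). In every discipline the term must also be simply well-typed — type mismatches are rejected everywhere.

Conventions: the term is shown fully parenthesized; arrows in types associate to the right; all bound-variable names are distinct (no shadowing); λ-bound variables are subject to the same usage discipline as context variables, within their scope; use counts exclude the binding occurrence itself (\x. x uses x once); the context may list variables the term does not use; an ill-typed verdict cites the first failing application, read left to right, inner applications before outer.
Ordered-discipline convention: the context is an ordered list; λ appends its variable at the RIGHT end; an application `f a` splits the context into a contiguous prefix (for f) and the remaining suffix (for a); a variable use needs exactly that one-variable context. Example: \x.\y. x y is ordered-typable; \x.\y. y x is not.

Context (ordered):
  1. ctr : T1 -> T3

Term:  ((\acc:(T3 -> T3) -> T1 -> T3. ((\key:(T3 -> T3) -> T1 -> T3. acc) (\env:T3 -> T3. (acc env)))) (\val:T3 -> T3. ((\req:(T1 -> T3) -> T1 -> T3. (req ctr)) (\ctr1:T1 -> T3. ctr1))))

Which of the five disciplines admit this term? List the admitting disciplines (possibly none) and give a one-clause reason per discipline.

accepted by: unrestricted
counts: ctr: 1×; acc [bound]: 2×; key [bound]: 0×; env [bound]: 1×; val [bound]: 0×; req [bound]: 1×; ctr1 [bound]: 1×
left-to-right use order: acc, acc, env, req, ctr, ctr1
typing: the term checks, with type (T3 -> T3) -> T1 -> T3
ordered: ✗ — repeated use of acc ×2; key, val left unused
linear: ✗ — repeated use of acc ×2; key, val left unused
affine: ✗ — repeated use of acc ×2
relevant: ✗ — key, val left unused
unrestricted: ✓ — type-checks ((T3 -> T3) -> T1 -> T3) and nothing is barred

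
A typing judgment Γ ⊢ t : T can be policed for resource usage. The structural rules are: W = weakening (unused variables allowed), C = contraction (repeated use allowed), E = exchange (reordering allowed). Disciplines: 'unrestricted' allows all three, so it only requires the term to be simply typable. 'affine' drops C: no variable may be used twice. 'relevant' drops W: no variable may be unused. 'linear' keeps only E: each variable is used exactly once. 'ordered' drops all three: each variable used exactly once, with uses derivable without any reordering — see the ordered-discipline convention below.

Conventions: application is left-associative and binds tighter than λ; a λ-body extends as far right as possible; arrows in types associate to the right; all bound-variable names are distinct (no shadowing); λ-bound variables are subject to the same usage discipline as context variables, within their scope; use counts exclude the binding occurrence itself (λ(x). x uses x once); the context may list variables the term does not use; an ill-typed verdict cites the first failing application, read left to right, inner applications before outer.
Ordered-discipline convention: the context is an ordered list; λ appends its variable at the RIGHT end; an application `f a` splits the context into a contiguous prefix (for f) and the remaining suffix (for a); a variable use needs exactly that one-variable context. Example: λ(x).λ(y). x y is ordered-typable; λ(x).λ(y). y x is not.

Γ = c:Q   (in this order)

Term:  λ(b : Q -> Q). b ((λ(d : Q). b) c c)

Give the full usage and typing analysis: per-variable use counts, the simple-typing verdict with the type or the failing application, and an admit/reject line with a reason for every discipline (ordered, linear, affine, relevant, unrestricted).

use counts: c ×2; b [bound] ×2; d [bound] ×0
use order (left to right): b, b, c, c
typing: well-typed at (Q -> Q) -> Q
ordered: ✗, repeated use of c ×2, b ×2; d never used (weakening)
linear: ✗, repeated use of c ×2, b ×2; d never used (weakening)
affine: ✗, repeated use of c ×2, b ×2
relevant: ✗, d never used (weakening)
unrestricted: ✓, type-checks ((Q -> Q) -> Q) and nothing is barred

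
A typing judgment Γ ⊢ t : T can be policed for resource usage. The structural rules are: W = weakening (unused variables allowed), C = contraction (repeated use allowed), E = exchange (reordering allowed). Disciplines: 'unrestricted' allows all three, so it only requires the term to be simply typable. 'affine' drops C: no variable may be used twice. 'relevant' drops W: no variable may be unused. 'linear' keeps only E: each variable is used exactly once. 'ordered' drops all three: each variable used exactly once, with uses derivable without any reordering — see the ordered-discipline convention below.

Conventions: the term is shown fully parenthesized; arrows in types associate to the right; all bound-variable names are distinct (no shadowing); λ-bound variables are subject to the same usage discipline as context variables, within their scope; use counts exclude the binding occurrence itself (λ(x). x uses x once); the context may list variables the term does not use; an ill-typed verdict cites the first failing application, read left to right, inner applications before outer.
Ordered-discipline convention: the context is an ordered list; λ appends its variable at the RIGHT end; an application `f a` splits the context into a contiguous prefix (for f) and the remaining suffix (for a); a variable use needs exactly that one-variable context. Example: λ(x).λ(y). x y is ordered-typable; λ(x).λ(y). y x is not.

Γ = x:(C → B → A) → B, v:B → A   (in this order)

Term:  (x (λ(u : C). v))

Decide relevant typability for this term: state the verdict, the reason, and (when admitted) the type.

no — needs weakening: u unused
use counts: x ×1; v ×1; u (λ-bound) ×0
use order (left to right): x, v
typing: ✓ — B
per-discipline verdicts: ordered ✗ · linear ✗ · affine ✓ · relevant ✗ · unrestricted ✓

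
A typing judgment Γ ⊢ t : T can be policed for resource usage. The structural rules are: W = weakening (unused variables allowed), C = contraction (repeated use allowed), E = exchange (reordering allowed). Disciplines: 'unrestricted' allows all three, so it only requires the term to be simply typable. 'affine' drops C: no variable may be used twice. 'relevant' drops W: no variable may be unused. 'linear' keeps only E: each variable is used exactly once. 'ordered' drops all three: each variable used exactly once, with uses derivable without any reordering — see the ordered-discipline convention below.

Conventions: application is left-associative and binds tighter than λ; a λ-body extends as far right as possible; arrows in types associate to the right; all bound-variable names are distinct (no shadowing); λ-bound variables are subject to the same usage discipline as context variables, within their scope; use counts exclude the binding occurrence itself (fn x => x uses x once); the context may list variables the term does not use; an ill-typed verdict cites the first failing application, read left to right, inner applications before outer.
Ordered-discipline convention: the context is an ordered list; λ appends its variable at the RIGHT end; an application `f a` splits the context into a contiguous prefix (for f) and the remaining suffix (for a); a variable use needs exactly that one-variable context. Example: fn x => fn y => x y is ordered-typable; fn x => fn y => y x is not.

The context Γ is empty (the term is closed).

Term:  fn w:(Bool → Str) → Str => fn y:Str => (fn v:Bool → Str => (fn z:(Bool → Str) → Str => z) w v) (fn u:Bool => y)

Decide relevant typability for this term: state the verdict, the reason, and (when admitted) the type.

no — u never used (weakening)
usage: w (λ-bound)=1, y (λ-bound)=1, v (λ-bound)=1, z (λ-bound)=1, u (λ-bound)=0
left-to-right use order: z, w, v, y
typing: ✓ — ((Bool → Str) → Str) → Str → Str
per-discipline verdicts: ordered ✗ | linear ✗ | affine ✓ | relevant ✗ | unrestricted ✓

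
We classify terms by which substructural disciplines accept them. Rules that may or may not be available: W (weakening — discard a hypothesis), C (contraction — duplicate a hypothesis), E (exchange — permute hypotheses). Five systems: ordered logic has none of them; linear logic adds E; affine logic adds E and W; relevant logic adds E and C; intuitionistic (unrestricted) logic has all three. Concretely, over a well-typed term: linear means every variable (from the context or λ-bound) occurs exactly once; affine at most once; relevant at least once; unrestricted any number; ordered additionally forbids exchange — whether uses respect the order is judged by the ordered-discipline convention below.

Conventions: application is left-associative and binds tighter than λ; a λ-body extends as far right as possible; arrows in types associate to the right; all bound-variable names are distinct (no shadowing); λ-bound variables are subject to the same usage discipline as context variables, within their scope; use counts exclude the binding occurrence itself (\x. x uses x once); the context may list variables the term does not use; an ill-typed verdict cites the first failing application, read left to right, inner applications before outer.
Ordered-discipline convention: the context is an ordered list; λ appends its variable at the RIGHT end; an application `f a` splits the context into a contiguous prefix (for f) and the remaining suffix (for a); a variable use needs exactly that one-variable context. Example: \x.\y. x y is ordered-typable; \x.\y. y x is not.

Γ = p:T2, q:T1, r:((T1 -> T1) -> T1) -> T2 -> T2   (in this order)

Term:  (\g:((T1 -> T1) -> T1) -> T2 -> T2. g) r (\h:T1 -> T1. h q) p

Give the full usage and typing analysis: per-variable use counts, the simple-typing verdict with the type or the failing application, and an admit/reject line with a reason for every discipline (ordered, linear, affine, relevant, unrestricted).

counts: p: 1; q: 1; r: 1; g (bound): 1; h (bound): 1
use order (left to right): g, r, h, q, p
typing: well-typed — term : T2
ordered: ✗ — no contiguous prefix/suffix split fits g, r, h, q, p
linear: ✓ — exactly-once usage across p, q, r, g, h
affine: ✓ — no duplicate uses among p, q, r, g, h
relevant: ✓ — every one of p, q, r, g, h appears
unrestricted: ✓ — typability at T2 is all that's needed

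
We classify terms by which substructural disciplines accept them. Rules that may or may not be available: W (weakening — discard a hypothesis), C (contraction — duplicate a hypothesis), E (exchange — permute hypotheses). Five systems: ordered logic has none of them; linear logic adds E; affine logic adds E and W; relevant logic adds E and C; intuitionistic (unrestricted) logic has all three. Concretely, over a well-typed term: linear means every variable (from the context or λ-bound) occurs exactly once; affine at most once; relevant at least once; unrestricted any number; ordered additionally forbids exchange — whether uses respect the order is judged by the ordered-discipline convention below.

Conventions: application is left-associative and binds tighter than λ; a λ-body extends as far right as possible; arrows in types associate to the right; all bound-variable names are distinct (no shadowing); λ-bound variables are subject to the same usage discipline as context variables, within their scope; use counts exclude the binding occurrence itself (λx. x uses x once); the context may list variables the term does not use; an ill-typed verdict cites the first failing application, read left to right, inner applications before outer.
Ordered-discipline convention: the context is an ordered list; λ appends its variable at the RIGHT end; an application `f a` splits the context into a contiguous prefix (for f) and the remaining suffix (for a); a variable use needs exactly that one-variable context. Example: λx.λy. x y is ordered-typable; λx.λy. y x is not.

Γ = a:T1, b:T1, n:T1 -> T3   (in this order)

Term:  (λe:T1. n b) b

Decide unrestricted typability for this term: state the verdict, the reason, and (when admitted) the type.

yes — well-typed at T3; no restrictions here; term : T3
variable uses: a: 0, b: 2, n: 1, e [bound]: 0
uses in reading order: n, b, b
typing: the term checks, with type T3
across the five disciplines: ordered ✗, linear ✗, affine ✗, relevant ✗, unrestricted ✓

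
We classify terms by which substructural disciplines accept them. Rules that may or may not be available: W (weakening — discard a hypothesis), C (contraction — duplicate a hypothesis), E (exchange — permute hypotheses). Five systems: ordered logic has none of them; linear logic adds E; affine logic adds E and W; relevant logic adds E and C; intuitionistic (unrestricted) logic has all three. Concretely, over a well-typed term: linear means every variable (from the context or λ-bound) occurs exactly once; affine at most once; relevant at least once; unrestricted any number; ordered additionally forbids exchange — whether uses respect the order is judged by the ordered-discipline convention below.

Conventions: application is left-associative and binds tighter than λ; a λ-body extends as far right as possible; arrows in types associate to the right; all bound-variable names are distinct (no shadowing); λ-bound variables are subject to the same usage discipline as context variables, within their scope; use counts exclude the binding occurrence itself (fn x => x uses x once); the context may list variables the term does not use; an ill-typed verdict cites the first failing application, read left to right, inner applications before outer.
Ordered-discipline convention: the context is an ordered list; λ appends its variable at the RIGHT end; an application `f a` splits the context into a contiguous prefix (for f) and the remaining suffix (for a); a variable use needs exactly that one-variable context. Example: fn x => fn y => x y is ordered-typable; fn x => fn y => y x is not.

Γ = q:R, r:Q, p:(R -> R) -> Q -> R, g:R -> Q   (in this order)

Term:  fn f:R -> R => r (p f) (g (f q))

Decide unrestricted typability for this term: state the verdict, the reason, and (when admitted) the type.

no — a type mismatch blocks all five
usage: q: 1×; r: 1×; p: 1×; g: 1×; f (bound): 2×
use order (left to right): r, p, f, g, f, q
typing: ill-typed: non-function type Q applied to an argument
across the five disciplines: ordered ✗ · linear ✗ · affine ✗ · relevant ✗ · unrestricted ✗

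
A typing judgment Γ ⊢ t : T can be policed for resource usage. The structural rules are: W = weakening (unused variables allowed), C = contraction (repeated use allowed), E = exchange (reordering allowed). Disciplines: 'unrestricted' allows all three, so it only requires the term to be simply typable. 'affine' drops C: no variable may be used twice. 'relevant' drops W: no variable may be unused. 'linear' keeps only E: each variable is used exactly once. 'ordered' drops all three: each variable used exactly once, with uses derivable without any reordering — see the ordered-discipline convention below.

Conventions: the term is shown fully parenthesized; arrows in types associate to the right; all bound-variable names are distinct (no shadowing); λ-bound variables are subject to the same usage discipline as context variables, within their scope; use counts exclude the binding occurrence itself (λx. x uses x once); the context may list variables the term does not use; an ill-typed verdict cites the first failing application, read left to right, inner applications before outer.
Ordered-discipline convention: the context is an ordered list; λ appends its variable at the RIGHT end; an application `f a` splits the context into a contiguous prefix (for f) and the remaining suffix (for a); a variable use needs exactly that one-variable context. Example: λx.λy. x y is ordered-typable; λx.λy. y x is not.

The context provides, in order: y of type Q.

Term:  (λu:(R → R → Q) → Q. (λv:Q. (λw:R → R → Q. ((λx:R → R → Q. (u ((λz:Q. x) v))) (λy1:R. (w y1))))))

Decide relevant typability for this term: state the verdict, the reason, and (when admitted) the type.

no — y, z never used (weakening)
variable uses: y: 0×; u [bound]: 1×; v [bound]: 1×; w [bound]: 1×; x [bound]: 1×; z [bound]: 0×; y1 [bound]: 1×
left-to-right use order: u, x, v, w, y1
typing: well-typed — term : ((R → R → Q) → Q) → Q → (R → R → Q) → Q
across the five disciplines: ordered ✗ · linear ✗ · affine ✓ · relevant ✗ · unrestricted ✓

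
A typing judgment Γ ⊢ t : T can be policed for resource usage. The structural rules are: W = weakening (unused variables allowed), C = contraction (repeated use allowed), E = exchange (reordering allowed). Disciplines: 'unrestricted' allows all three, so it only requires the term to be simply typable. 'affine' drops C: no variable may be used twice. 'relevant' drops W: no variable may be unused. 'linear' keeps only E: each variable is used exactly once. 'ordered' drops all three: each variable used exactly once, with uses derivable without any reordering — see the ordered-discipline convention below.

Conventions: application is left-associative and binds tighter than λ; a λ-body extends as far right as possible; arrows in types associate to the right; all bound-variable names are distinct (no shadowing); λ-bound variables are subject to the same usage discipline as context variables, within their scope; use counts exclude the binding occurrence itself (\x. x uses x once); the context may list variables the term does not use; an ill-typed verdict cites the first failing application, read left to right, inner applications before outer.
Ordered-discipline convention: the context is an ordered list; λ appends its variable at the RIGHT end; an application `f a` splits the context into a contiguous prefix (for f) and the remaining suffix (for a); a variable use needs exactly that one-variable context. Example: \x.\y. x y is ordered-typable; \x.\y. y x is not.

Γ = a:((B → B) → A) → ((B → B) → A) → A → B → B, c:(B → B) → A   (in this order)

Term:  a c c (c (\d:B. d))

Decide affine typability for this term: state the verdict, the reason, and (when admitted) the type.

no — uses contraction: c ×3
counts: a: 1; c: 3; d (λ-bound): 1
use order (left to right): a, c, c, c, d
typing: ✓ — B → B
all disciplines: ordered ✗ | linear ✗ | affine ✗ | relevant ✓ | unrestricted ✓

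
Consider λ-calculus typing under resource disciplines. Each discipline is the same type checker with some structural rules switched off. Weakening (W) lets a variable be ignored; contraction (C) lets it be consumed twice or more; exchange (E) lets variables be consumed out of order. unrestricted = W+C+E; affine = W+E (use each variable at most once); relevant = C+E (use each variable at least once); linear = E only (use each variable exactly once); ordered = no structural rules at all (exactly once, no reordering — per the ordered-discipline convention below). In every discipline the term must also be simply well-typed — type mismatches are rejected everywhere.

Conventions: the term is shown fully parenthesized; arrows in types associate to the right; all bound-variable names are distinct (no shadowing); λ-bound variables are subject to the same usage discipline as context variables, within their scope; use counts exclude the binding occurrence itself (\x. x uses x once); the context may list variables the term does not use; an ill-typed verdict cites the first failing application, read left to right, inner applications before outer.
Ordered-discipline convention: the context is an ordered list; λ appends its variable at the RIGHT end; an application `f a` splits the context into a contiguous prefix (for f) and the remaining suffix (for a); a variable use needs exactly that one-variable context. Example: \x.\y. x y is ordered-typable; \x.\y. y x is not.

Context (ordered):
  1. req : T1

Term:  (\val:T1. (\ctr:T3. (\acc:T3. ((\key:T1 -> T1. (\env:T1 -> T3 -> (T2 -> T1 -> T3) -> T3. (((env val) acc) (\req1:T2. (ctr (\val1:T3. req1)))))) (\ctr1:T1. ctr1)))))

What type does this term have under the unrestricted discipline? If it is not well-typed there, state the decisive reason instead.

not well-typed under unrestricted — not simply typable
use counts: req: 0, val (bound): 1, ctr (bound): 1, acc (bound): 1, key (bound): 0, env (bound): 1, req1 (bound): 1, val1 (bound): 0, ctr1 (bound): 1
order of uses: env, val, acc, ctr, req1, ctr1
typing: ill-typed: can't apply a value of type T3
summary: ordered ✗ | linear ✗ | affine ✗ | relevant ✗ | unrestricted ✗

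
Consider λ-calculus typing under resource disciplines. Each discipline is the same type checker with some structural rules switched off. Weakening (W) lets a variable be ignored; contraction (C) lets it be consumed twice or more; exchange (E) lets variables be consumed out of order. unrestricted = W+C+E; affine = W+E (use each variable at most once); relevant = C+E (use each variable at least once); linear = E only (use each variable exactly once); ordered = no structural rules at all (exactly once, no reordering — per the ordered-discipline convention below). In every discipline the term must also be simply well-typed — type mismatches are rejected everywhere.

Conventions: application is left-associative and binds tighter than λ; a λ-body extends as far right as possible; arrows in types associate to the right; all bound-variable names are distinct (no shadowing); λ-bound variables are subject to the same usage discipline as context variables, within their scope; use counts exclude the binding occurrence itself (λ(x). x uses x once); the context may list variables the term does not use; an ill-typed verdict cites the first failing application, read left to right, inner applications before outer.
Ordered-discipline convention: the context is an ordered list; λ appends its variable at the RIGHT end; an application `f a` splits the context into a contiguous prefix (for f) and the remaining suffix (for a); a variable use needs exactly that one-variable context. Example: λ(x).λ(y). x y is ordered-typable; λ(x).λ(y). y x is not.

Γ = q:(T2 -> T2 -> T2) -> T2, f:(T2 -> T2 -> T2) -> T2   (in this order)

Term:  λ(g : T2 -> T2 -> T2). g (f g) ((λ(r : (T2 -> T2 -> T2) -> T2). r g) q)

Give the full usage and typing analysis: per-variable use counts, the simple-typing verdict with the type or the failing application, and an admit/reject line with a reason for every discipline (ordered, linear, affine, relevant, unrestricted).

counts: q: 1×; f: 1×; g (bound): 3×; r (bound): 1×
left-to-right use order: g, f, g, r, g, q
typing: well-typed — term : (T2 -> T2 -> T2) -> T2
ordered ✗ (g ×3 used more than once (contraction))
linear ✗ (g ×3 used more than once (contraction))
affine ✗ (g ×3 used more than once (contraction))
relevant ✓ (at least one use each (q, f, g, r))
unrestricted ✓ (type-checks ((T2 -> T2 -> T2) -> T2) and nothing is barred)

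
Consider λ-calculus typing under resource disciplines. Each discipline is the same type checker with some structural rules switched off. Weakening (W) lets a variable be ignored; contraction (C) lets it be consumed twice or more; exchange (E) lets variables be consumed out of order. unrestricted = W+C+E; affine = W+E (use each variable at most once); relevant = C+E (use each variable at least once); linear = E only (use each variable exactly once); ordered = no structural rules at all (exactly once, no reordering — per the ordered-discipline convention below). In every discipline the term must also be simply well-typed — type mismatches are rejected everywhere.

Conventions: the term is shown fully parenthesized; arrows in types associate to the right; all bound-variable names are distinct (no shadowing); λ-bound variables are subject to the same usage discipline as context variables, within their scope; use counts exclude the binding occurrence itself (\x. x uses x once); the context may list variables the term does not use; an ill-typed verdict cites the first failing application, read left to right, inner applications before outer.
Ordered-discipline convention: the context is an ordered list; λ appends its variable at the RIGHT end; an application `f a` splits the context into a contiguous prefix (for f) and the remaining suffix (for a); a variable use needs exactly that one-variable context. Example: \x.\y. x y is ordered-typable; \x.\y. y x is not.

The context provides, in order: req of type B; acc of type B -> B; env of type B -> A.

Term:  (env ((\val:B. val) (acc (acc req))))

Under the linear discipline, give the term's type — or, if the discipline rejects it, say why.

not well-typed under linear — needs contraction — acc ×2
counts: req: 1; acc: 2; env: 1; val [bound]: 1
uses in reading order: env, val, acc, acc, req
typing: the term checks, with type A
summary: ordered ✗ | linear ✗ | affine ✗ | relevant ✓ | unrestricted ✓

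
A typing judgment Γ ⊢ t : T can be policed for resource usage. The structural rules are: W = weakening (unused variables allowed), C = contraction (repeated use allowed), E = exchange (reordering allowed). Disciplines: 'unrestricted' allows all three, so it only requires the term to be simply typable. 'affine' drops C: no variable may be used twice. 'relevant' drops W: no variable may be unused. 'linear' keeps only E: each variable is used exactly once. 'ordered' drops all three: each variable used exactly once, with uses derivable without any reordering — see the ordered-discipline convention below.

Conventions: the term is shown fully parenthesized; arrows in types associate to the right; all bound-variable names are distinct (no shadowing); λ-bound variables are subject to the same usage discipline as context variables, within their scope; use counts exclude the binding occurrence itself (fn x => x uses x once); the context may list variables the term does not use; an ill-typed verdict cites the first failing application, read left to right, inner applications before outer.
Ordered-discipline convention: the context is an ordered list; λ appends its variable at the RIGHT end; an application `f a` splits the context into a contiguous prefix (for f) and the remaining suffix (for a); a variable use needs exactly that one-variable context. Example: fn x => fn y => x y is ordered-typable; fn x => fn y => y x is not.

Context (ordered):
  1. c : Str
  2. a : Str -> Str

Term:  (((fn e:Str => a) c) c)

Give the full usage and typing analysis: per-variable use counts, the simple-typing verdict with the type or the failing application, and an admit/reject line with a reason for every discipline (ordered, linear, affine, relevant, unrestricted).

use counts: c ×2, a ×1, e [bound] ×0
order of uses: a, c, c
typing: ✓ — Str
ordered: ✗ — needs contraction — c ×2; needs weakening: e unused
linear: ✗ — needs contraction — c ×2; needs weakening: e unused
affine: ✗ — needs contraction — c ×2
relevant: ✗ — needs weakening: e unused
unrestricted: ✓ — simply typable at Str; W, C, E all held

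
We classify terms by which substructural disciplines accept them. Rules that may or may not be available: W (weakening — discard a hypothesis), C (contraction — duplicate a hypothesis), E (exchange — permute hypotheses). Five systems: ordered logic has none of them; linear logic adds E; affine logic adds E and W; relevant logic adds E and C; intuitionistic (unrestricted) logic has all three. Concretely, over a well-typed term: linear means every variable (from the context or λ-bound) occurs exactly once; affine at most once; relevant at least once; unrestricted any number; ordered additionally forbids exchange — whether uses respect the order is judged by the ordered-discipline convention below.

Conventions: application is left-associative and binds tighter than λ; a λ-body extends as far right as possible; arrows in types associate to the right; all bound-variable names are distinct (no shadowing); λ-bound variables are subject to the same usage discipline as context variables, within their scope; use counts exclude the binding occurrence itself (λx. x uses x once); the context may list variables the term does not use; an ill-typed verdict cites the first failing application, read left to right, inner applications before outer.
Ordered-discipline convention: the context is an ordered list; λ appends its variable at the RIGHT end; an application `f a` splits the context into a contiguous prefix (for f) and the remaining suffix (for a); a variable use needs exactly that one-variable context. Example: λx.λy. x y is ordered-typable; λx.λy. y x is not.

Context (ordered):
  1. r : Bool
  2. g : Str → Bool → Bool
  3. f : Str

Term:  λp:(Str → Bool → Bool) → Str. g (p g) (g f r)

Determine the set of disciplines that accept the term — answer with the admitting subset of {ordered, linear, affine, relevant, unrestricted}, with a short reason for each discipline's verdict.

admitted in: relevant, unrestricted
usage: r: 1×, g: 3×, f: 1×, p [bound]: 1×
left-to-right use order: g, p, g, g, f, r
typing: the term checks, with type ((Str → Bool → Bool) → Str) → Bool
ordered ✗ (g ×3 used more than once (contraction))
linear ✗ (g ×3 used more than once (contraction))
affine ✗ (g ×3 used more than once (contraction))
relevant ✓ (none of r, g, f, p goes unused)
unrestricted ✓ (type-checks (((Str → Bool → Bool) → Str) → Bool) and nothing is barred)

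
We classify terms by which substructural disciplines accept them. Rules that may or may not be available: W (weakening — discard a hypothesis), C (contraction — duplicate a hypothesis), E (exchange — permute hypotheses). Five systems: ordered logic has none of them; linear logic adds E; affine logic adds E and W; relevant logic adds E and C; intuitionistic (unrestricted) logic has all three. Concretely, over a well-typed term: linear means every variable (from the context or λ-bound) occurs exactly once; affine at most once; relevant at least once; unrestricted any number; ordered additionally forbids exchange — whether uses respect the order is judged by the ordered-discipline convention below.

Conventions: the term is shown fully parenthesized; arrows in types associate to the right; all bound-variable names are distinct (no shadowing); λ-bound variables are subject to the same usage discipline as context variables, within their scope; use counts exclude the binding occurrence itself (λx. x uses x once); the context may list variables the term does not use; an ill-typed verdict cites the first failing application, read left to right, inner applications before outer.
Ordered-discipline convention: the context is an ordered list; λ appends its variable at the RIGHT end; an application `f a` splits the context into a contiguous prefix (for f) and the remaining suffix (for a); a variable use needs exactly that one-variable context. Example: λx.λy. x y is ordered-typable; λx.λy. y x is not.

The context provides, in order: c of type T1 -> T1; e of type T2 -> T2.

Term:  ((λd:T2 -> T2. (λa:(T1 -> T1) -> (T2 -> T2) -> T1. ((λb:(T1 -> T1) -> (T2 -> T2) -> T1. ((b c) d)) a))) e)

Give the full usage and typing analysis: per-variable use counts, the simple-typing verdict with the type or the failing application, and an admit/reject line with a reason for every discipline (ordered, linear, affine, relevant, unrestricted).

usage: c=1, e=1, d [bound]=1, a [bound]=1, b [bound]=1
left-to-right use order: b, c, d, a, e
typing: the term checks, with type ((T1 -> T1) -> (T2 -> T2) -> T1) -> T1
ordered: ✗ — no ordered split (uses run b, c, d, a, e)
linear: ✓ — each of c, e, d, a, b used exactly once
affine: ✓ — none of c, e, d, a, b used more than once
relevant: ✓ — every one of c, e, d, a, b appears
unrestricted: ✓ — typability at ((T1 -> T1) -> (T2 -> T2) -> T1) -> T1 is all that's needed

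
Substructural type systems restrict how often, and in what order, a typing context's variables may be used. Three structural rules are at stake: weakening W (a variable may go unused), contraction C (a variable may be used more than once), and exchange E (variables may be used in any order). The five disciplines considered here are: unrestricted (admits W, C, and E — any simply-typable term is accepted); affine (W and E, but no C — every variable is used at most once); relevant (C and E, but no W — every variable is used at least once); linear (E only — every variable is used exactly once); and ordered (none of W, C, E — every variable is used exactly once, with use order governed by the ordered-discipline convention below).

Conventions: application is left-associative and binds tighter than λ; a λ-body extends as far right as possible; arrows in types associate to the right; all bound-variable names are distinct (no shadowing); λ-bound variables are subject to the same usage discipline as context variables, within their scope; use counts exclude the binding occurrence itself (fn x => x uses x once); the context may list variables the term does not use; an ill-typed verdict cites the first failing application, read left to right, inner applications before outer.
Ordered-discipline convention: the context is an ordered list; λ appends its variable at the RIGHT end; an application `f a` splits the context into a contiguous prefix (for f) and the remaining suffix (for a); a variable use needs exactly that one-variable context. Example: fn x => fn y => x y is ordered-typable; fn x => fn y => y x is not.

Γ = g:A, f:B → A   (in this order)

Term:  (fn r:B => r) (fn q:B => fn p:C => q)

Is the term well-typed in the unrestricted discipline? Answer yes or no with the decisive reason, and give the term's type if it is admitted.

no — the type mismatch rejects it
counts: g: 0; f: 0; r (bound): 1; q (bound): 1; p (bound): 0
uses in reading order: r, q
typing: ill-typed: an application expects B but receives B → C → B
across the five disciplines: ordered ✗; linear ✗; affine ✗; relevant ✗; unrestricted ✗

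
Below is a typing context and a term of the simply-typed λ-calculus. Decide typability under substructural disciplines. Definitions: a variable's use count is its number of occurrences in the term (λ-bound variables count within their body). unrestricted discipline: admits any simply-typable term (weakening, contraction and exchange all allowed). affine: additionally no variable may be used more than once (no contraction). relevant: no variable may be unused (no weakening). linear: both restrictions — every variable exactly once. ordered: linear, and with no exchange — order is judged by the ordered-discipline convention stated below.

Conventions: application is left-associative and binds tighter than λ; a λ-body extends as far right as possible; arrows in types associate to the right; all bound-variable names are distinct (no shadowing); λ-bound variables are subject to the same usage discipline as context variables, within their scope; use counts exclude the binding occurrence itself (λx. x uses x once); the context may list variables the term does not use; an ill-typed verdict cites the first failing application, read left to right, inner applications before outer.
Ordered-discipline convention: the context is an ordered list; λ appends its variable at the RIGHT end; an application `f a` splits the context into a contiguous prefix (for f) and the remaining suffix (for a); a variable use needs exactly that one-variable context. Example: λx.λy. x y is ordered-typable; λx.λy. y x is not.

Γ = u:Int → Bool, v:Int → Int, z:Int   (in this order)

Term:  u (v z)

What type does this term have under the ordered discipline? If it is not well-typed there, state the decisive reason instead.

term : Bool
usage: u: 1, v: 1, z: 1
use order (left to right): u, v, z
typing: well-typed — term : Bool
per-discipline verdicts: ordered ✓ · linear ✓ · affine ✓ · relevant ✓ · unrestricted ✓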